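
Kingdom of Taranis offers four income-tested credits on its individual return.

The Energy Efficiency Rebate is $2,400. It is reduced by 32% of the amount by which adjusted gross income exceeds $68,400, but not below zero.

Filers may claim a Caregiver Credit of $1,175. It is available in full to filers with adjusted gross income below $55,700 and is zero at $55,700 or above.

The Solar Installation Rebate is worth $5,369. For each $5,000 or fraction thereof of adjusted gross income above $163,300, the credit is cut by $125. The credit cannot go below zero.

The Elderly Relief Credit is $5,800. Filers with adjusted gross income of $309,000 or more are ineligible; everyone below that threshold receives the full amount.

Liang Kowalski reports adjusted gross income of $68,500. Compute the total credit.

Energy Efficiency Rebate: 32% of the $100 excess over $68,400 is $32; credit = $2,400 − $32 = $2,368.
Caregiver Credit: $68,500 meets or exceeds the $55,700 cutoff, so the credit is $0.
Solar Installation Rebate: $68,500 is at or below the $163,300 threshold, so the full $5,369 applies.
Elderly Relief Credit: $68,500 is below the $309,000 cutoff, so the full $5,800 applies.
Total: $2,368 + $0 + $5,369 + $5,800 = $13,537.

$13,537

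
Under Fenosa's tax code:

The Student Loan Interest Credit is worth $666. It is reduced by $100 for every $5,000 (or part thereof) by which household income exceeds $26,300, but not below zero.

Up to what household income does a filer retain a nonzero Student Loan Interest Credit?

After 6 increments the reduction is 6 × $100 = $600, leaving $66; one more increment wipes it out. Increment 6 ends at excess 6 × $5,000 = $30,000, so the highest qualifying income is $26,300 + $30,000 = $56,300.

$56,300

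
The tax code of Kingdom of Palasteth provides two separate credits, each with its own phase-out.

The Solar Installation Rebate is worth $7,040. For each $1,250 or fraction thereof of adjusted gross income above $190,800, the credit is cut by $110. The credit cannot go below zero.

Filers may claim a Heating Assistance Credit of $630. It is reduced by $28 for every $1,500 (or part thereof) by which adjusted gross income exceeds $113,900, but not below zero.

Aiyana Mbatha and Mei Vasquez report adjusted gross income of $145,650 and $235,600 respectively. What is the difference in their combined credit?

$3,974

Aiyana ($145,650): Solar Installation Rebate: $145,650 is at or below the $190,800 threshold, so the full $7,040 applies. Heating Assistance Credit: income exceeds $113,900 by $31,750, which is 22 full-or-partial $1,500 increments; reduction = 22 × $28 = $616, leaving $14. total $7,040 + $14 = $7,054
Mei ($235,600): Solar Installation Rebate: income exceeds $190,800 by $44,800, which is 36 full-or-partial $1,250 increments; reduction = 36 × $110 = $3,960, leaving $3,080. Heating Assistance Credit: income exceeds $113,900 by $121,700 → 82 increments × $28 = $2,296 ≥ base, so the credit is $0. total $3,080 + $0 = $3,080
Difference: |$7,054 − $3,080| = $3,974.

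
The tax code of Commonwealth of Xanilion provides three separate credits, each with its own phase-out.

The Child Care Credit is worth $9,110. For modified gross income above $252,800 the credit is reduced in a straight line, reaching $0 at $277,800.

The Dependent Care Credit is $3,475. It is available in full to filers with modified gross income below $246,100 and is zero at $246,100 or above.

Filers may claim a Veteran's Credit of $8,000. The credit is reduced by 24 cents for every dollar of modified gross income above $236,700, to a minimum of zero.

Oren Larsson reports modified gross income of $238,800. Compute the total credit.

Child Care Credit: $238,800 is at or below the $252,800 threshold, so the full $9,110 applies.
Dependent Care Credit: $238,800 is below the $246,100 cutoff, so the full $3,475 applies.
Veteran's Credit: 24% of the $2,100 excess over $236,700 is $504; credit = $8,000 − $504 = $7,496.
Total: $9,110 + $3,475 + $7,496 = $20,081.

$20,081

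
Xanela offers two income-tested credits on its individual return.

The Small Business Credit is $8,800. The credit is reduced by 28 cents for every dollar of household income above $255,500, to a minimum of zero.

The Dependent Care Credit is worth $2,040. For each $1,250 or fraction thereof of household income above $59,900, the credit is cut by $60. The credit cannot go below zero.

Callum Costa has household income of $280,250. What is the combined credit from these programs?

$1,870

Small Business Credit: 28% of the $24,750 excess over $255,500 is $6,930; credit = $8,800 − $6,930 = $1,870.
Dependent Care Credit: income exceeds $59,900 by $220,350 → 177 increments × $60 = $10,620 ≥ base, so the credit is $0.
Total: $1,870 + $0 = $1,870.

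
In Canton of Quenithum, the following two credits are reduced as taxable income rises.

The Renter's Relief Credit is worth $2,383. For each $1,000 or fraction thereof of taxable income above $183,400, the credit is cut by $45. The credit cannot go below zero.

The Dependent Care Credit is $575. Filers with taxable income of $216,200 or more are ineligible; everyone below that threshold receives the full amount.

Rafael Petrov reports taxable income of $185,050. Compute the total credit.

$2,868

Renter's Relief Credit: income exceeds $183,400 by $1,650, which is 2 full-or-partial $1,000 increments; reduction = 2 × $45 = $90, leaving $2,293.
Dependent Care Credit: $185,050 is below the $216,200 cutoff, so the full $575 applies.
Total: $2,293 + $575 = $2,868.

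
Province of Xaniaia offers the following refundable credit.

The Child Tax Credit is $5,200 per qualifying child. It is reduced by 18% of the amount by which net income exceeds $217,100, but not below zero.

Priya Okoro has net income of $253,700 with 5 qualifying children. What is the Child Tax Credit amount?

$19,412

Child Tax Credit: base = 5 × $5,200 = $26,000. 18% of the $36,600 excess over $217,100 is $6,588; credit = $26,000 − $6,588 = $19,412.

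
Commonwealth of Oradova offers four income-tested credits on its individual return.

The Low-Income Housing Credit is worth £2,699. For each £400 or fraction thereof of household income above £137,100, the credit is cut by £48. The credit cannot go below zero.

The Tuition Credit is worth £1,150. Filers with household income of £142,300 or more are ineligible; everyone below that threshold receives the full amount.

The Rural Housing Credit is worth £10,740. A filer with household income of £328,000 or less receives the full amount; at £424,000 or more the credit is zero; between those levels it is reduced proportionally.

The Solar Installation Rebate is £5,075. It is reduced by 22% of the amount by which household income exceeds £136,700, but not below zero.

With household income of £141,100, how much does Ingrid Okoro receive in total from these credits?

Low-Income Housing Credit: income exceeds £137,100 by £4,000, which is 10 full-or-partial £400 increments; reduction = 10 × £48 = £480, leaving £2,219.
Tuition Credit: £141,100 is below the £142,300 cutoff, so the full £1,150 applies.
Rural Housing Credit: £141,100 is at or below the £328,000 threshold, so the full £10,740 applies.
Solar Installation Rebate: 22% of the £4,400 excess over £136,700 is £968; credit = £5,075 − £968 = £4,107.
Total: £2,219 + £1,150 + £10,740 + £4,107 = £18,216.

£18,216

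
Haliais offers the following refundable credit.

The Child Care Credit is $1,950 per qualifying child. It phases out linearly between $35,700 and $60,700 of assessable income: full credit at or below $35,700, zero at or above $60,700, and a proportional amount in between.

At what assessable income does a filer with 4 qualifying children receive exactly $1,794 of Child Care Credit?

$54,950

Full credit = 4 × $1,950 = $7,800.
$1,794 is 1,794/7,800 of the full $7,800, so 6,006/7,800 of the $25,000 range has been used: income = $35,700 + $25,000 × 6,006/7,800 = $54,950.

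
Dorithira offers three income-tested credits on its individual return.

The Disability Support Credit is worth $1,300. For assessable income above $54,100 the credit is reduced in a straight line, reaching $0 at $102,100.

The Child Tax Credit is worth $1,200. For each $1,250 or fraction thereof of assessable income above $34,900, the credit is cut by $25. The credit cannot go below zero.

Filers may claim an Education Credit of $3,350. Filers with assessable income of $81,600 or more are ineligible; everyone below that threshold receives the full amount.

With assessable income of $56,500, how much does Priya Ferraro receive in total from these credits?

Disability Support Credit: $56,500 is $2,400 into a $48,000 phase-out range, leaving 45,600/48,000 of the credit: $1,300 × 45,600/48,000 = $1,235.
Child Tax Credit: income exceeds $34,900 by $21,600, which is 18 full-or-partial $1,250 increments; reduction = 18 × $25 = $450, leaving $750.
Education Credit: $56,500 is below the $81,600 cutoff, so the full $3,350 applies.
Total: $1,235 + $750 + $3,350 = $5,335.

$5,335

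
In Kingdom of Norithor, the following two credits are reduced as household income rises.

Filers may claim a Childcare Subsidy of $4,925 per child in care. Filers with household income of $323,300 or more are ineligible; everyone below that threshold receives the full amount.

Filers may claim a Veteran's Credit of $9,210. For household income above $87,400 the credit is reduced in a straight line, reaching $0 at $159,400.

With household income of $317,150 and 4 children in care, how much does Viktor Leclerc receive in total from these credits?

Childcare Subsidy: base = 4 × $4,925 = $19,700. $317,150 is below the $323,300 cutoff, so the full $19,700 applies.
Veteran's Credit: $317,150 is at or above $159,400, so the credit is $0.
Total: $19,700 + $0 = $19,700.

$19,700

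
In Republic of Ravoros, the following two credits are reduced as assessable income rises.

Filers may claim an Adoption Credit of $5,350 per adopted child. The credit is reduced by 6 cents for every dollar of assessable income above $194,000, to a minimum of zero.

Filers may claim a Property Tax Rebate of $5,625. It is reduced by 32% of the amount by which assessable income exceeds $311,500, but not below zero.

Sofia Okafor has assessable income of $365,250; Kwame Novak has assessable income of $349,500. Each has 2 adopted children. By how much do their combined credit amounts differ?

$945

Sofia ($365,250): Adoption Credit: base = 2 × $5,350 = $10,700. 6% of the $171,250 excess over $194,000 is $10,275; credit = $10,700 − $10,275 = $425. Property Tax Rebate: 32% of the $53,750 excess over $311,500 is $17,200 ≥ base, so the credit is $0. total $425 + $0 = $425
Kwame ($349,500): Adoption Credit: base = 2 × $5,350 = $10,700. 6% of the $155,500 excess over $194,000 is $9,330; credit = $10,700 − $9,330 = $1,370. Property Tax Rebate: 32% of the $38,000 excess over $311,500 is $12,160 ≥ base, so the credit is $0. total $1,370 + $0 = $1,370
Difference: |$425 − $1,370| = $945.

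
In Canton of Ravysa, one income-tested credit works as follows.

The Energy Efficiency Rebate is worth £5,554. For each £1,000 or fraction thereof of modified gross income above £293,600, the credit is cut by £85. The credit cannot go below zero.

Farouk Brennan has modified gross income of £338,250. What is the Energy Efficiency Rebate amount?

Energy Efficiency Rebate: income exceeds £293,600 by £44,650, which is 45 full-or-partial £1,000 increments; reduction = 45 × £85 = £3,825, leaving £1,729.

£1,729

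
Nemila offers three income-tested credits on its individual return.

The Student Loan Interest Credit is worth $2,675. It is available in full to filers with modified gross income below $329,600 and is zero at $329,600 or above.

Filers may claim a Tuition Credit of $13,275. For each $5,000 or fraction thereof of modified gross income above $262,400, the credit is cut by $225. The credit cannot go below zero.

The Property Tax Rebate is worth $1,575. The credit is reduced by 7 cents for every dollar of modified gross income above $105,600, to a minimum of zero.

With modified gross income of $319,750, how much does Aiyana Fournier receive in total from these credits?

Student Loan Interest Credit: $319,750 is below the $329,600 cutoff, so the full $2,675 applies.
Tuition Credit: income exceeds $262,400 by $57,350, which is 12 full-or-partial $5,000 increments; reduction = 12 × $225 = $2,700, leaving $10,575.
Property Tax Rebate: 7% of the $214,150 excess over $105,600 is $14,990.50 ≥ base, so the credit is $0.
Total: $2,675 + $10,575 + $0 = $13,250.

$13,250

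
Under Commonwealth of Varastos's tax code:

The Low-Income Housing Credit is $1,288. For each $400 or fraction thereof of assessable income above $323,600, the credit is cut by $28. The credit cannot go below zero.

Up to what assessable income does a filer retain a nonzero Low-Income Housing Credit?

After 45 increments the reduction is 45 × $28 = $1,260, leaving $28; one more increment wipes it out. Increment 45 ends at excess 45 × $400 = $18,000, so the highest qualifying income is $323,600 + $18,000 = $341,600.

$341,600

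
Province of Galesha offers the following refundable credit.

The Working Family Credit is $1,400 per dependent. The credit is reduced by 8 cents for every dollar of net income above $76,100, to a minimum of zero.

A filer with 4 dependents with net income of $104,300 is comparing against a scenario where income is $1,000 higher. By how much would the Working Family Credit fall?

At $104,300 — base = 4 × $1,400 = $5,600. 8% of the $28,200 excess over $76,100 is $2,256; credit = $5,600 − $2,256 = $3,344.
At $105,300 — base = 4 × $1,400 = $5,600. 8% of the $29,200 excess over $76,100 is $2,336; credit = $5,600 − $2,336 = $3,264.
Lost: $3,344 − $3,264 = $80.

$80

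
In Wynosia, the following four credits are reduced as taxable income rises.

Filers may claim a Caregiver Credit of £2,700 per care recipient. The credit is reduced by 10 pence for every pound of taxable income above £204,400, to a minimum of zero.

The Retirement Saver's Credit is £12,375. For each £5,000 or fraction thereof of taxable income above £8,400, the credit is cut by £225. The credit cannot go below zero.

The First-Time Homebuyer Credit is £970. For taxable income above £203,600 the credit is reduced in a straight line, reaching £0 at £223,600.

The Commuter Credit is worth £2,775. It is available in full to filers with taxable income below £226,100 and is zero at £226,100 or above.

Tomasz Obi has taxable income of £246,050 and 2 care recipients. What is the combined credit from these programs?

Caregiver Credit: base = 2 × £2,700 = £5,400. 10% of the £41,650 excess over £204,400 is £4,165; credit = £5,400 − £4,165 = £1,235.
Retirement Saver's Credit: income exceeds £8,400 by £237,650, which is 48 full-or-partial £5,000 increments; reduction = 48 × £225 = £10,800, leaving £1,575.
First-Time Homebuyer Credit: £246,050 is at or above £223,600, so the credit is £0.
Commuter Credit: £246,050 meets or exceeds the £226,100 cutoff, so the credit is £0.
Total: £1,235 + £1,575 + £0 + £0 = £2,810.

£2,810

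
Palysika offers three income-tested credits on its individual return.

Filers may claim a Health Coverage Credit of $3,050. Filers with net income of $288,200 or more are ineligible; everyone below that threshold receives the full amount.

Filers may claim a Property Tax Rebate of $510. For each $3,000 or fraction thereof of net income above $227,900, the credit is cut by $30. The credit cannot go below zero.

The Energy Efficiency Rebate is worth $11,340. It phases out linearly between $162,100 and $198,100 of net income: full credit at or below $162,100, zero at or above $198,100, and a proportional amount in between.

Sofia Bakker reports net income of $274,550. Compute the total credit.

Health Coverage Credit: $274,550 is below the $288,200 cutoff, so the full $3,050 applies.
Property Tax Rebate: income exceeds $227,900 by $46,650, which is 16 full-or-partial $3,000 increments; reduction = 16 × $30 = $480, leaving $30.
Energy Efficiency Rebate: $274,550 is at or above $198,100, so the credit is $0.
Total: $3,050 + $30 + $0 = $3,080.

$3,080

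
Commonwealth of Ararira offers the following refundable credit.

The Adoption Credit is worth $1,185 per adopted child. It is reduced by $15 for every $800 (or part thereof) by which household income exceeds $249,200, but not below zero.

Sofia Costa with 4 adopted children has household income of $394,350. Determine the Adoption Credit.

$2,010

Adoption Credit: base = 4 × $1,185 = $4,740. income exceeds $249,200 by $145,150, which is 182 full-or-partial $800 increments; reduction = 182 × $15 = $2,730, leaving $2,010.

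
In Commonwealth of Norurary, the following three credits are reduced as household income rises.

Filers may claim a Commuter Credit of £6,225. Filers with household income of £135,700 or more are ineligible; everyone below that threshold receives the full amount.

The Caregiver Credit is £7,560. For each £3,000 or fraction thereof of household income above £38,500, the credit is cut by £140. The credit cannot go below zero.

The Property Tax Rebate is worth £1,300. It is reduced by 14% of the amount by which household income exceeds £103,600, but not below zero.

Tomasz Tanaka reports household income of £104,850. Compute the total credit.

Commuter Credit: £104,850 is below the £135,700 cutoff, so the full £6,225 applies.
Caregiver Credit: income exceeds £38,500 by £66,350, which is 23 full-or-partial £3,000 increments; reduction = 23 × £140 = £3,220, leaving £4,340.
Property Tax Rebate: 14% of the £1,250 excess over £103,600 is £175; credit = £1,300 − £175 = £1,125.
Total: £6,225 + £4,340 + £1,125 = £11,690.

£11,690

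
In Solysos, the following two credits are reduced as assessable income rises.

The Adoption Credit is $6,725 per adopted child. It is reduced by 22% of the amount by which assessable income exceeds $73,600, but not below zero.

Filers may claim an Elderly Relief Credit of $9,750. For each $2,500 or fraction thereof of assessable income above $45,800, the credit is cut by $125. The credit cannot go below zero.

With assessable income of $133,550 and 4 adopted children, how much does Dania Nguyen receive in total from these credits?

$18,961

Adoption Credit: base = 4 × $6,725 = $26,900. 22% of the $59,950 excess over $73,600 is $13,189; credit = $26,900 − $13,189 = $13,711.
Elderly Relief Credit: income exceeds $45,800 by $87,750, which is 36 full-or-partial $2,500 increments; reduction = 36 × $125 = $4,500, leaving $5,250.
Total: $13,711 + $5,250 = $18,961.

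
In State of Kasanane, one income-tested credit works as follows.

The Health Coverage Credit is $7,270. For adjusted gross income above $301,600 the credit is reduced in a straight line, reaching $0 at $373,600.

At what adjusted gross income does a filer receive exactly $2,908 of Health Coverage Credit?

$344,800

$2,908 is 2,908/7,270 of the full $7,270, so 4,362/7,270 of the $72,000 range has been used: income = $301,600 + $72,000 × 4,362/7,270 = $344,800.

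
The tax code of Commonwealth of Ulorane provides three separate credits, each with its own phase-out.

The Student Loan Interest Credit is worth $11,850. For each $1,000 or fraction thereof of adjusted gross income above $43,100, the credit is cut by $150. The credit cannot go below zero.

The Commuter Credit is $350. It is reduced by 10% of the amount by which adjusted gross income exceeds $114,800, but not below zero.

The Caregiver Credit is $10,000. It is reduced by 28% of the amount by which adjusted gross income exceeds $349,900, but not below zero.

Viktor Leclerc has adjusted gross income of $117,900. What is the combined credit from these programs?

$10,640

Student Loan Interest Credit: income exceeds $43,100 by $74,800, which is 75 full-or-partial $1,000 increments; reduction = 75 × $150 = $11,250, leaving $600.
Commuter Credit: 10% of the $3,100 excess over $114,800 is $310; credit = $350 − $310 = $40.
Caregiver Credit: $117,900 is at or below the $349,900 threshold, so the full $10,000 applies.
Total: $600 + $40 + $10,000 = $10,640.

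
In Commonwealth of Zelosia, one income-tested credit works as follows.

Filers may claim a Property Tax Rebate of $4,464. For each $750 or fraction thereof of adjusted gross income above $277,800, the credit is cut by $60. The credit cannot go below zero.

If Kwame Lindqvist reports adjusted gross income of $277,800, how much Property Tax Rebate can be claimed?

$4,464

Property Tax Rebate: $277,800 is at or below the $277,800 threshold, so the full $4,464 applies.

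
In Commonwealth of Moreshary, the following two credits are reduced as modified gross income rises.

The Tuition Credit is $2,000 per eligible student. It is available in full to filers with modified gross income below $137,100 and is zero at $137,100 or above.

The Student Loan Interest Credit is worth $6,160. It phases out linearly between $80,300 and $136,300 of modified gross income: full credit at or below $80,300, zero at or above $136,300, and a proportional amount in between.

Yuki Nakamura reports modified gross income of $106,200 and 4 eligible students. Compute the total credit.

$11,311

Tuition Credit: base = 4 × $2,000 = $8,000. $106,200 is below the $137,100 cutoff, so the full $8,000 applies.
Student Loan Interest Credit: $106,200 is $25,900 into a $56,000 phase-out range, leaving 30,100/56,000 of the credit: $6,160 × 30,100/56,000 = $3,311.
Total: $8,000 + $3,311 = $11,311.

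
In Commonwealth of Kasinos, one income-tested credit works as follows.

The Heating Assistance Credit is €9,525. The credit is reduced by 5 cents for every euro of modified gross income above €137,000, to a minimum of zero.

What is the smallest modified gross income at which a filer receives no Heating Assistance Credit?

€327,500

The credit falls by 5% of each euro above €137,000, so it reaches zero when the excess is €9,525 / 5% = €190,500: income = €137,000 + €190,500 = €327,500.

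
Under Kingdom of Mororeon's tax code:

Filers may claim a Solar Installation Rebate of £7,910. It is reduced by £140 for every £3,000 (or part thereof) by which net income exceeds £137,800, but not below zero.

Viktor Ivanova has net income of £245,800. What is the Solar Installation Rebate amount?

£2,870

Solar Installation Rebate: income exceeds £137,800 by £108,000, which is 36 full-or-partial £3,000 increments; reduction = 36 × £140 = £5,040, leaving £2,870.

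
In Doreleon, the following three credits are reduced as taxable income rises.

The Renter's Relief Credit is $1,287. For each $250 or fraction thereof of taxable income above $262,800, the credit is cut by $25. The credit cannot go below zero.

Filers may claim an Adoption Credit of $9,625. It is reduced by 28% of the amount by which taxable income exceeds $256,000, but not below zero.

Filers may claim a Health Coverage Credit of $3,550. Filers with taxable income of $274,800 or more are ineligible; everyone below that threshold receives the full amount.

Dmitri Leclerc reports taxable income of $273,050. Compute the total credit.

$8,663

Renter's Relief Credit: income exceeds $262,800 by $10,250, which is 41 full-or-partial $250 increments; reduction = 41 × $25 = $1,025, leaving $262.
Adoption Credit: 28% of the $17,050 excess over $256,000 is $4,774; credit = $9,625 − $4,774 = $4,851.
Health Coverage Credit: $273,050 is below the $274,800 cutoff, so the full $3,550 applies.
Total: $262 + $4,851 + $3,550 = $8,663.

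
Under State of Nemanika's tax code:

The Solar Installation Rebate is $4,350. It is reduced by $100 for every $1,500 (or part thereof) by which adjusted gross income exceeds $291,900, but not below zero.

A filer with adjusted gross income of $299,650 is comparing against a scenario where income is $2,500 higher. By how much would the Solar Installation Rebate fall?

$100

At $299,650 — income exceeds $291,900 by $7,750, which is 6 full-or-partial $1,500 increments; reduction = 6 × $100 = $600, leaving $3,750.
At $302,150 — income exceeds $291,900 by $10,250, which is 7 full-or-partial $1,500 increments; reduction = 7 × $100 = $700, leaving $3,650.
Lost: $3,750 − $3,650 = $100.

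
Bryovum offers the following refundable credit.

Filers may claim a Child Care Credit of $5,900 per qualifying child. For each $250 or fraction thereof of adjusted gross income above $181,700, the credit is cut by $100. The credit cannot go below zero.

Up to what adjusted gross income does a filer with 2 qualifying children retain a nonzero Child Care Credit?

$210,950

Full credit = 2 × $5,900 = $11,800.
After 117 increments the reduction is 117 × $100 = $11,700, leaving $100; one more increment wipes it out. Increment 117 ends at excess 117 × $250 = $29,250, so the highest qualifying income is $181,700 + $29,250 = $210,950.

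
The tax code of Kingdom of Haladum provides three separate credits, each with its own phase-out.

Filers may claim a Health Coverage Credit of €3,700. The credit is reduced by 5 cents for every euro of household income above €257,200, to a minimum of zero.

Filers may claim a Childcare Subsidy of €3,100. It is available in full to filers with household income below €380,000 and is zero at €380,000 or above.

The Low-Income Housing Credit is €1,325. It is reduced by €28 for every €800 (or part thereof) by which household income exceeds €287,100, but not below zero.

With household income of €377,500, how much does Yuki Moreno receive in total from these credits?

€3,100

Health Coverage Credit: 5% of the €120,300 excess over €257,200 is €6,015 ≥ base, so the credit is €0.
Childcare Subsidy: €377,500 is below the €380,000 cutoff, so the full €3,100 applies.
Low-Income Housing Credit: income exceeds €287,100 by €90,400 → 113 increments × €28 = €3,164 ≥ base, so the credit is €0.
Total: €0 + €3,100 + €0 = €3,100.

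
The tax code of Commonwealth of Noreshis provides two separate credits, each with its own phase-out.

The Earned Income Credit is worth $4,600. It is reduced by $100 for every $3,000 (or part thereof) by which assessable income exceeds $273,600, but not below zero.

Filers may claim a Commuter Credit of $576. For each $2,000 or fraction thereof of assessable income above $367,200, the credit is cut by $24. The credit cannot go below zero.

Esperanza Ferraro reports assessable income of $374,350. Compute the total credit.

Earned Income Credit: income exceeds $273,600 by $100,750, which is 34 full-or-partial $3,000 increments; reduction = 34 × $100 = $3,400, leaving $1,200.
Commuter Credit: income exceeds $367,200 by $7,150, which is 4 full-or-partial $2,000 increments; reduction = 4 × $24 = $96, leaving $480.
Total: $1,200 + $480 = $1,680.

$1,680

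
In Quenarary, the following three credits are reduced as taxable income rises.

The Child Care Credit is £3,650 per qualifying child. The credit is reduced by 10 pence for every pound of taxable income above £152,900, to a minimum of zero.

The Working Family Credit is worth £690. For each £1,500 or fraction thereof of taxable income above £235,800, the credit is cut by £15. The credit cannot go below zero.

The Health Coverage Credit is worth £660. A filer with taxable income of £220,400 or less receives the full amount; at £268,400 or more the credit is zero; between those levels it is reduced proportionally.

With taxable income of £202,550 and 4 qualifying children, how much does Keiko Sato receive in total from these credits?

Child Care Credit: base = 4 × £3,650 = £14,600. 10% of the £49,650 excess over £152,900 is £4,965; credit = £14,600 − £4,965 = £9,635.
Working Family Credit: £202,550 is at or below the £235,800 threshold, so the full £690 applies.
Health Coverage Credit: £202,550 is at or below the £220,400 threshold, so the full £660 applies.
Total: £9,635 + £690 + £660 = £10,985.

£10,985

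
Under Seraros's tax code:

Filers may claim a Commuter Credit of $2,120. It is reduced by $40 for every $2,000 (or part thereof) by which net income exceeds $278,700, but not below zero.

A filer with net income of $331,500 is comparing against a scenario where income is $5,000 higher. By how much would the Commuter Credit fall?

At $331,500 — income exceeds $278,700 by $52,800, which is 27 full-or-partial $2,000 increments; reduction = 27 × $40 = $1,080, leaving $1,040.
At $336,500 — income exceeds $278,700 by $57,800, which is 29 full-or-partial $2,000 increments; reduction = 29 × $40 = $1,160, leaving $960.
Lost: $1,040 − $960 = $80.

$80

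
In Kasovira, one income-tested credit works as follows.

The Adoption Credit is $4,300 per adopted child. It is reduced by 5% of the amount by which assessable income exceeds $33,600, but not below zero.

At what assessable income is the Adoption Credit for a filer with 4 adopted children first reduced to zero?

Full credit = 4 × $4,300 = $17,200.
The credit falls by 5% of each dollar above $33,600, so it reaches zero when the excess is $17,200 / 5% = $344,000: income = $33,600 + $344,000 = $377,600.

$377,600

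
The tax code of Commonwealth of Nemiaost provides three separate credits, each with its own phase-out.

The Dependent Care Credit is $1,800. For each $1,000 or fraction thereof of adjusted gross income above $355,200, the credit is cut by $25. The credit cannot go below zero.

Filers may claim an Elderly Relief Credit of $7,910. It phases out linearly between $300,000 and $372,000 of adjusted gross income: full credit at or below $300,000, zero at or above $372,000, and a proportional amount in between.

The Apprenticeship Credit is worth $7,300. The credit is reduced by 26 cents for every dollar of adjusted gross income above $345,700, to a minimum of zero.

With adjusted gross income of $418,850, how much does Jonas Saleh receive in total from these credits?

$200

Dependent Care Credit: income exceeds $355,200 by $63,650, which is 64 full-or-partial $1,000 increments; reduction = 64 × $25 = $1,600, leaving $200.
Elderly Relief Credit: $418,850 is at or above $372,000, so the credit is $0.
Apprenticeship Credit: 26% of the $73,150 excess over $345,700 is $19,019 ≥ base, so the credit is $0.
Total: $200 + $0 + $0 = $200.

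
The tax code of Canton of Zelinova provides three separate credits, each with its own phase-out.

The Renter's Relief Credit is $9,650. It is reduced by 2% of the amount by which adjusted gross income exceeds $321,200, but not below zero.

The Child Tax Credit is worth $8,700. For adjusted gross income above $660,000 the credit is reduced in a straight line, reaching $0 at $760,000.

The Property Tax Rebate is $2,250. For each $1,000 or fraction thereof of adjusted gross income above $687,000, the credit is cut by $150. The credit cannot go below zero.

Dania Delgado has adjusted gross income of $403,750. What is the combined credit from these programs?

$18,949

Renter's Relief Credit: 2% of the $82,550 excess over $321,200 is $1,651; credit = $9,650 − $1,651 = $7,999.
Child Tax Credit: $403,750 is at or below the $660,000 threshold, so the full $8,700 applies.
Property Tax Rebate: $403,750 is at or below the $687,000 threshold, so the full $2,250 applies.
Total: $7,999 + $8,700 + $2,250 = $18,949.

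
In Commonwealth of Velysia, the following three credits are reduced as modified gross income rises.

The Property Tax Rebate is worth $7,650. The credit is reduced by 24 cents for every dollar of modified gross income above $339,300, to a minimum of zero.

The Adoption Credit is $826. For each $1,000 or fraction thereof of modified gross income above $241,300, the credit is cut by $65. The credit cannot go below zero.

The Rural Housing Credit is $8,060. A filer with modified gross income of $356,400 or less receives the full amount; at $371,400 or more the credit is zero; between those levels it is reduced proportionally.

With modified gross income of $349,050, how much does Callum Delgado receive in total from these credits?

$13,370

Property Tax Rebate: 24% of the $9,750 excess over $339,300 is $2,340; credit = $7,650 − $2,340 = $5,310.
Adoption Credit: income exceeds $241,300 by $107,750 → 108 increments × $65 = $7,020 ≥ base, so the credit is $0.
Rural Housing Credit: $349,050 is at or below the $356,400 threshold, so the full $8,060 applies.
Total: $5,310 + $0 + $8,060 = $13,370.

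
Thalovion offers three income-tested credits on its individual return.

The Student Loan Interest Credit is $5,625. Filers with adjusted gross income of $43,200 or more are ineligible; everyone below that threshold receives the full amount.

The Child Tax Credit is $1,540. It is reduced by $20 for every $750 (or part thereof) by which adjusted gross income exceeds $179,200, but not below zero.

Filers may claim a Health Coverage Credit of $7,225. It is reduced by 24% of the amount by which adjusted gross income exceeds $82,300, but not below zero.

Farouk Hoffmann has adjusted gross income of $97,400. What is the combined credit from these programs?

Student Loan Interest Credit: $97,400 meets or exceeds the $43,200 cutoff, so the credit is $0.
Child Tax Credit: $97,400 is at or below the $179,200 threshold, so the full $1,540 applies.
Health Coverage Credit: 24% of the $15,100 excess over $82,300 is $3,624; credit = $7,225 − $3,624 = $3,601.
Total: $0 + $1,540 + $3,601 = $5,141.

$5,141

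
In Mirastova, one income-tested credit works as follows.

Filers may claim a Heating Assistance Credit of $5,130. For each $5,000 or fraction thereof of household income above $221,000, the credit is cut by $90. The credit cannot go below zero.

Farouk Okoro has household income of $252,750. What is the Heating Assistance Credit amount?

Heating Assistance Credit: income exceeds $221,000 by $31,750, which is 7 full-or-partial $5,000 increments; reduction = 7 × $90 = $630, leaving $4,500.

$4,500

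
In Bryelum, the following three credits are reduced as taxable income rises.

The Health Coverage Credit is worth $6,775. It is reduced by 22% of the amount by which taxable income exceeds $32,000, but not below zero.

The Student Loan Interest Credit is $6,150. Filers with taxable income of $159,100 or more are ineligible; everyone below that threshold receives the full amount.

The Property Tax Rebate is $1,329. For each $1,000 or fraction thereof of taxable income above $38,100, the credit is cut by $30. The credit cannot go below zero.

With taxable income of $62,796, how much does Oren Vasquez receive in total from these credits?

$6,729

Health Coverage Credit: 22% of the $30,796 excess over $32,000 is $6,775.12 ≥ base, so the credit is $0.
Student Loan Interest Credit: $62,796 is below the $159,100 cutoff, so the full $6,150 applies.
Property Tax Rebate: income exceeds $38,100 by $24,696, which is 25 full-or-partial $1,000 increments; reduction = 25 × $30 = $750, leaving $579.
Total: $0 + $6,150 + $579 = $6,729.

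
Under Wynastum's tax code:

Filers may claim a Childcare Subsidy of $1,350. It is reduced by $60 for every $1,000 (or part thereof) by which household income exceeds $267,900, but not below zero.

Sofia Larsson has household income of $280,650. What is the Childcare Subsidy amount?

$570

Childcare Subsidy: income exceeds $267,900 by $12,750, which is 13 full-or-partial $1,000 increments; reduction = 13 × $60 = $780, leaving $570.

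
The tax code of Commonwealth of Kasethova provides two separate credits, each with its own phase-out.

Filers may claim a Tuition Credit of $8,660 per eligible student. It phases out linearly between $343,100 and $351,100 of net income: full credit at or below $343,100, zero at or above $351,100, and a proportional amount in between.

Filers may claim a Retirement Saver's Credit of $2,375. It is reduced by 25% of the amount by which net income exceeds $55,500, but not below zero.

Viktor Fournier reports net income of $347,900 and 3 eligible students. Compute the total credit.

$10,392

Tuition Credit: base = 3 × $8,660 = $25,980. $347,900 is $4,800 into a $8,000 phase-out range, leaving 3,200/8,000 of the credit: $25,980 × 3,200/8,000 = $10,392.
Retirement Saver's Credit: 25% of the $292,400 excess over $55,500 is $73,100 ≥ base, so the credit is $0.
Total: $10,392 + $0 = $10,392.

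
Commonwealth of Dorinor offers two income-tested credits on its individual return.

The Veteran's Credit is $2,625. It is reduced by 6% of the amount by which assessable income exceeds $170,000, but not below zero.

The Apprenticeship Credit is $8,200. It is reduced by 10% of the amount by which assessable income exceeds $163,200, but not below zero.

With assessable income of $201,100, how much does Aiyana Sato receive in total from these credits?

Veteran's Credit: 6% of the $31,100 excess over $170,000 is $1,866; credit = $2,625 − $1,866 = $759.
Apprenticeship Credit: 10% of the $37,900 excess over $163,200 is $3,790; credit = $8,200 − $3,790 = $4,410.
Total: $759 + $4,410 = $5,169.

$5,169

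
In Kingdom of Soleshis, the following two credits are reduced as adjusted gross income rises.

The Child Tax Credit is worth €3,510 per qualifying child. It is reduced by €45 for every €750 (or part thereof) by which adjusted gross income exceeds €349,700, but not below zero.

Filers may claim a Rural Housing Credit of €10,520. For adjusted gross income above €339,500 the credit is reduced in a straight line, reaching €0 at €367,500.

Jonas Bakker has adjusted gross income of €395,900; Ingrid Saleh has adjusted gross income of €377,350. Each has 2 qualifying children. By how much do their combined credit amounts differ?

Jonas (€395,900): Child Tax Credit: base = 2 × €3,510 = €7,020. income exceeds €349,700 by €46,200, which is 62 full-or-partial €750 increments; reduction = 62 × €45 = €2,790, leaving €4,230. Rural Housing Credit: €395,900 is at or above €367,500, so the credit is €0. total €4,230 + €0 = €4,230
Ingrid (€377,350): Child Tax Credit: base = 2 × €3,510 = €7,020. income exceeds €349,700 by €27,650, which is 37 full-or-partial €750 increments; reduction = 37 × €45 = €1,665, leaving €5,355. Rural Housing Credit: €377,350 is at or above €367,500, so the credit is €0. total €5,355 + €0 = €5,355
Difference: |€4,230 − €5,355| = €1,125.

€1,125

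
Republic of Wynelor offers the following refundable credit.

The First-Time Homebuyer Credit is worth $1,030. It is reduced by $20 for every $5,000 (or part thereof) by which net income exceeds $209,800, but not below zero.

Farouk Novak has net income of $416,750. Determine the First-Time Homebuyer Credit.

First-Time Homebuyer Credit: income exceeds $209,800 by $206,950, which is 42 full-or-partial $5,000 increments; reduction = 42 × $20 = $840, leaving $190.

$190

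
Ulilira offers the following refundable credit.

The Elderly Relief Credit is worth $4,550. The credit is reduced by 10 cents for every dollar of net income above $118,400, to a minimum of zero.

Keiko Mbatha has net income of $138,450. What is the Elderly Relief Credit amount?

$2,545

Elderly Relief Credit: 10% of the $20,050 excess over $118,400 is $2,005; credit = $4,550 − $2,005 = $2,545.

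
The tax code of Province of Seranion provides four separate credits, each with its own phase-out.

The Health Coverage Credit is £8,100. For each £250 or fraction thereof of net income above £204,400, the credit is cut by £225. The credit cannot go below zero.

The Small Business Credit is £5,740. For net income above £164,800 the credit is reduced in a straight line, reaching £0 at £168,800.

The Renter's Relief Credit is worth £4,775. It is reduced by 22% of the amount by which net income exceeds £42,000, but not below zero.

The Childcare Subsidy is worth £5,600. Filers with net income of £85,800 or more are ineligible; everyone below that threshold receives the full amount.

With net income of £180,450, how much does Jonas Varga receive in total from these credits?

Health Coverage Credit: £180,450 is at or below the £204,400 threshold, so the full £8,100 applies.
Small Business Credit: £180,450 is at or above £168,800, so the credit is £0.
Renter's Relief Credit: 22% of the £138,450 excess over £42,000 is £30,459 ≥ base, so the credit is £0.
Childcare Subsidy: £180,450 meets or exceeds the £85,800 cutoff, so the credit is £0.
Total: £8,100 + £0 + £0 + £0 = £8,100.

£8,100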